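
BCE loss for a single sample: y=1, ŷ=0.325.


BCE = -[y·ln(p) + (1-y)·ln(1-p)]
= -1·ln(0.325) - 0
= -ln(0.325) = 1.1239

1.1239


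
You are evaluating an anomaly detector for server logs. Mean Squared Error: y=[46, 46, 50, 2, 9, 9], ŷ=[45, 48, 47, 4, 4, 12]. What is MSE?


Squared errors: (46-45)²=1, (46-48)²=4, (50-47)²=9, (2-4)²=4, (9-4)²=25, (9-12)²=9
Sum = 52
MSE = 52/6 = 26/3

26/3


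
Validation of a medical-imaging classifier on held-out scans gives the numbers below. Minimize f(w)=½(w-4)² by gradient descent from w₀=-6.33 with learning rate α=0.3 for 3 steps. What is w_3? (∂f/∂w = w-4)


step 1: grad = -6.33-4 = -10.33; w = -6.33 - 0.3·(-10.33) = -3.231
step 2: grad = -3.231-4 = -7.231; w = -3.231 - 0.3·(-7.231) = -1.0617
step 3: grad = -1.0617-4 = -5.0617; w = -1.0617 - 0.3·(-5.0617) = 0.45681

0.45681


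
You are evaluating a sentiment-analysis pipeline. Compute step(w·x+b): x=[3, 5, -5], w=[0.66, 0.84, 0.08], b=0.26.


z = (3)·(0.66) + (5)·(0.84) + (-5)·(0.08) + 0.26
  = 6.04
step(z) = 1 (z≥0)

1


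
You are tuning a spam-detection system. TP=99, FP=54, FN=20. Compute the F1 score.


Precision = 99/153 = 0.6471
Recall = 99/119 = 0.8319
F1 = 2·P·R/(P+R) = 2·TP/(2·TP+FP+FN) = 198/(198+54+20) = 198/272 = 0.7279

0.7279


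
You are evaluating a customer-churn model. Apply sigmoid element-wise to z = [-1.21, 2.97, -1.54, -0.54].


σ(-1.21) = 1/(1+e^1.21) = 0.2297
σ(2.97) = 1/(1+e^-2.97) = 0.9512
σ(-1.54) = 1/(1+e^1.54) = 0.1765
σ(-0.54) = 1/(1+e^0.54) = 0.3682
result = [0.2297, 0.9512, 0.1765, 0.3682]

[0.2297, 0.9512, 0.1765, 0.3682]


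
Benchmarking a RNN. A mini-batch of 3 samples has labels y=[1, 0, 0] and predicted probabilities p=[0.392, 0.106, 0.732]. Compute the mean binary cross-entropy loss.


L[0] = -ln(0.392) = 0.9365
L[1] = -ln(1-0.106) = -ln(0.894) = 0.112
L[2] = -ln(1-0.732) = -ln(0.268) = 1.3168
mean = (0.9365 + 0.112 + 1.3168)/3 = 0.7884

0.7884


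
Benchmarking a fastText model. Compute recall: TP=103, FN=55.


Recall = TP/(TP+FN)
= 103/(103+55)
= 103/158 = 65.19%

65.19%


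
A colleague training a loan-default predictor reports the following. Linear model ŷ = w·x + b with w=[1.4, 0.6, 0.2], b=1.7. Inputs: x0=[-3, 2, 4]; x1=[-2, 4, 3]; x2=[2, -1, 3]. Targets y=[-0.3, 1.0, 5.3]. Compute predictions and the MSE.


ŷ0 = (1.4)·(-3) + (0.6)·(2) + (0.2)·(4) + 1.7 = -0.5
ŷ1 = (1.4)·(-2) + (0.6)·(4) + (0.2)·(3) + 1.7 = 1.9
ŷ2 = (1.4)·(2) + (0.6)·(-1) + (0.2)·(3) + 1.7 = 4.5
errors² = [0.04, 0.81, 0.64]
MSE = 1.4900/3 = 0.4967

0.4967


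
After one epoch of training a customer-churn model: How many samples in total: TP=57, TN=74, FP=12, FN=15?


Total = TP + TN + FP + FN
= 57 + 74 + 12 + 15
= 158
(Predicted positive: 69, predicted negative: 89)

158


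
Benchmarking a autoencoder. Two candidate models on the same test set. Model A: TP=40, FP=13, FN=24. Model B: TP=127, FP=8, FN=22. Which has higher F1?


Model A: P=40/53=0.7547, R=40/64=0.625, F1=2PR/(P+R)=2TP/(2TP+FP+FN)=80/117=0.6838
Model B: P=127/135=0.9407, R=127/149=0.8523, F1=2PR/(P+R)=2TP/(2TP+FP+FN)=254/284=0.8944
0.6838 < 0.8944 → Model B

Model B


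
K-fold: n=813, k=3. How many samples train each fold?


Fold size = 813/3 = 271
Training per fold = 813 - 271 = 542

542


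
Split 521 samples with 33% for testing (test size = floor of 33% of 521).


Test = ⌊521·33/100⌋ = 171
Train = 521 - 171 = 350

Train: 350, Test: 171


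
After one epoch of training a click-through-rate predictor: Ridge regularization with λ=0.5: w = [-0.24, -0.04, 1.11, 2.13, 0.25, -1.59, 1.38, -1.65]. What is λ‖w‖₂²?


‖w‖₂² = (-0.24)² + (-0.04)² + (1.11)² + (2.13)² + (0.25)² + (-1.59)² + (1.38)² + (-1.65)²
     = 0.0576 + 0.0016 + 1.2321 + 4.5369 + 0.0625 + 2.5281 + 1.9044 + 2.7225
     = 13.0457
λ·‖w‖₂² = 0.5·13.0457 = 6.52285

6.52285


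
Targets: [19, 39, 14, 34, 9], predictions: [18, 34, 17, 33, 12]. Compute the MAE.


Absolute errors: |19-18|=1, |39-34|=5, |14-17|=3, |34-33|=1, |9-12|=3
Sum = 13
MAE = 13/5 = 13/5

13/5


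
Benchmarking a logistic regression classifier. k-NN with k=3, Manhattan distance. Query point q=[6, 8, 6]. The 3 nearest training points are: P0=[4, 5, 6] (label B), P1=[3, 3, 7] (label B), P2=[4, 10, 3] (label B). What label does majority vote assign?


d(q,P0) = 5  (label B)
d(q,P1) = 9  (label B)
d(q,P2) = 7  (label B)
Votes: A=0, B=3
Majority → B

B


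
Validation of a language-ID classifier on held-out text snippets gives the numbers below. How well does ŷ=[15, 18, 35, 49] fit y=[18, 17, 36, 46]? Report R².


ȳ = 29.25
SS_res = Σ(y-ŷ)² = 20
SS_tot = Σ(y-ȳ)² = 602.75
R² = 1 - SS_res/SS_tot = 1 - 0.0332 = 0.9668

0.9668


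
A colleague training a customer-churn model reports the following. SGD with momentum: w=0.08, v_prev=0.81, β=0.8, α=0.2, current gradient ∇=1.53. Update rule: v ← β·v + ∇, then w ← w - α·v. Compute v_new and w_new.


v_new = 0.8·0.81 + 1.53 = 0.648 + 1.53 = 2.178
w_new = 0.08 - 0.2·2.178 = 0.08 - 0.4356 = -0.3556

v_new=2.178, w_new=-0.3556


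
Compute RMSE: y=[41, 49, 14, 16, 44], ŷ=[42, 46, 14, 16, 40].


MSE = 26/5 = 5.2
RMSE = √(26/5) = 2.2804

2.2804


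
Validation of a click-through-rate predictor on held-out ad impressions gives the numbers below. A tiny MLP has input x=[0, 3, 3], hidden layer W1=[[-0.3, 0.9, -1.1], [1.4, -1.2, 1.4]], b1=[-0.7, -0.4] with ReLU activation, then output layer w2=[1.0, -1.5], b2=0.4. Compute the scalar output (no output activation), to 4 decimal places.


z1[0] = (-0.3)·(0) + (0.9)·(3) + (-1.1)·(3) - 0.7 = -1.3
z1[1] = (1.4)·(0) + (-1.2)·(3) + (1.4)·(3) - 0.4 = 0.2
h = ReLU(z1) = [0.0, 0.2]
output = (1.0)·(0.0) + (-1.5)·(0.2) + 0.4 = 0.1

0.1


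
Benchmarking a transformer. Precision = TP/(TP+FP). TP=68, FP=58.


Precision = TP/(TP+FP)
= 68/(68+58)
= 68/126 = 53.97%

53.97%


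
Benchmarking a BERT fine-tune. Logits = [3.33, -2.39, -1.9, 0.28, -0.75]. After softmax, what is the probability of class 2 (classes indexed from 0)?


Exponentials: e^3.33=27.9383, e^-2.39=0.0916, e^-1.9=0.1496, e^0.28=1.3231, e^-0.75=0.4724
Sum = 29.975
Softmax = [0.9321, 0.0031, 0.005, 0.0441, 0.0158]
p[2] = 0.1496/29.975 = 0.005

0.005


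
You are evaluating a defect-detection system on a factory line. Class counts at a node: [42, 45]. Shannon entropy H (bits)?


Probabilities: [42/87, 45/87] ≈ [0.4828, 0.5172]
H = -((42/87)·log₂(42/87) + (45/87)·log₂(45/87))
  = 0.9991 bits

0.9991 bits


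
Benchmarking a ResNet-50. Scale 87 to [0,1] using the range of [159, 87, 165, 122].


min=87, max=165
(87-87)/(165-87) = 0/78 = 0.0

0.0


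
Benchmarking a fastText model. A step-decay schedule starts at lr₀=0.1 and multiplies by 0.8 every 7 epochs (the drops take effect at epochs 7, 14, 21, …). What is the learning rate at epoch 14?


n_drops = ⌊14/7⌋ = 2
lr = 0.1·0.8^2 = 0.1·0.64 = 0.064

0.064


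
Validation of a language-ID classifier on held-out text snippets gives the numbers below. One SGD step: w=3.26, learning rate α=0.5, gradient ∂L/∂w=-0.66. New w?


w_new = w - α·∇
= 3.26 - 0.5·-0.66
= 3.26 + 0.33
= 3.59

3.59


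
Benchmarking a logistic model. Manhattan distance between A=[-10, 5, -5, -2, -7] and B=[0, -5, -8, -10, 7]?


d = |-10-0| + |5+ 5| + |-5+ 8| + |-2+ 10| + |-7-7|
  = 10 + 10 + 3 + 8 + 14
  = 45

45


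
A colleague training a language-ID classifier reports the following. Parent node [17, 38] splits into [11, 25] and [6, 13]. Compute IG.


Parent = [17, 38], H_parent = 0.8921
H_left = 0.888 (n=36), H_right = 0.8997 (n=19)
H_children = (36/55)·0.888 + (19/55)·0.8997 = 0.892
IG = 0.8921 - 0.892 = 0.0001

0.0001


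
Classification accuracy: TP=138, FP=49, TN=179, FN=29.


Accuracy = (TP+TN)/(TP+TN+FP+FN)
= (138+179)/(395)
= 317/395 = 80.25%

80.25%


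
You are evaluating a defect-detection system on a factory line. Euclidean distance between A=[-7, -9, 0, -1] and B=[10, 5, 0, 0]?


d = √((-7-10)² + (-9-5)² + (0-0)² + (-1-0)²)
  = √(289 + 196 + 0 + 1)
  = √486 = 22.0454

22.0454


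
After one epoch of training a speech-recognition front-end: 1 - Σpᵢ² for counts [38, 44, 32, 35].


Probabilities: [38/149, 44/149, 32/149, 35/149] ≈ [0.255, 0.2953, 0.2148, 0.2349]
Σpᵢ² = (1444 + 1936 + 1024 + 1225)/149² = 5629/22201
Gini = 1 - Σpᵢ² = 1 - 5629/22201 = 0.7465

0.7465


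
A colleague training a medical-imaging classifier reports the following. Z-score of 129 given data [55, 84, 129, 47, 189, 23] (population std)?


μ = 87.8333, σ = 56.1142
z = (129 - 87.8333)/56.1142 = 0.7336

0.7336


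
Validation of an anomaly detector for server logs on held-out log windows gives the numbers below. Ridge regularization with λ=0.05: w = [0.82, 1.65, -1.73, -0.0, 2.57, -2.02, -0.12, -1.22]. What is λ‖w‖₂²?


‖w‖₂² = (0.82)² + (1.65)² + (-1.73)² + (-0.0)² + (2.57)² + (-2.02)² + (-0.12)² + (-1.22)²
     = 0.6724 + 2.7225 + 2.9929 + 0 + 6.6049 + 4.0804 + 0.0144 + 1.4884
     = 18.5759
λ·‖w‖₂² = 0.05·18.5759 = 0.928795

0.928795


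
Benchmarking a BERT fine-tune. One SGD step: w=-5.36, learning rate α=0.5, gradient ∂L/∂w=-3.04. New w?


w_new = w - α·∇
= -5.36 - 0.5·-3.04
= -5.36 + 1.52
= -3.84

-3.84


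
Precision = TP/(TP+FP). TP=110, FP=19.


Precision = TP/(TP+FP)
= 110/(110+19)
= 110/129 = 85.27%

85.27%


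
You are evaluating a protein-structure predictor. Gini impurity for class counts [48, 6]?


Probabilities: [48/54, 6/54] ≈ [0.8889, 0.1111]
Σpᵢ² = (2304 + 36)/54² = 2340/2916
Gini = 1 - Σpᵢ² = 1 - 2340/2916 = 0.1975

0.1975


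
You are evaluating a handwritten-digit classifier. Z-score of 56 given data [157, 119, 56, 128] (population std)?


μ = 115, σ = 36.8443
z = (56 - 115)/36.8443 = -1.6013

-1.6013


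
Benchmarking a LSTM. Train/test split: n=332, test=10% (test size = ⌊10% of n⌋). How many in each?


Test = ⌊332·10/100⌋ = 33
Train = 332 - 33 = 299

Train: 299, Test: 33


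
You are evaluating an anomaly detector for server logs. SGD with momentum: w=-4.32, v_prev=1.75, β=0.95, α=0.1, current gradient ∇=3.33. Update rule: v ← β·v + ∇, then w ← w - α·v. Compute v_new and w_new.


v_new = 0.95·1.75 + 3.33 = 1.6625 + 3.33 = 4.9925
w_new = -4.32 - 0.1·4.9925 = -4.32 - 0.49925 = -4.81925

v_new=4.9925, w_new=-4.81925


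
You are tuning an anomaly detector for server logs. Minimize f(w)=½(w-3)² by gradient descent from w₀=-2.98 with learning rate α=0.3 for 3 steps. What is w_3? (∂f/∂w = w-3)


step 1: grad = -2.98-3 = -5.98; w = -2.98 - 0.3·(-5.98) = -1.186
step 2: grad = -1.186-3 = -4.186; w = -1.186 - 0.3·(-4.186) = 0.0698
step 3: grad = 0.0698-3 = -2.9302; w = 0.0698 - 0.3·(-2.9302) = 0.94886

0.94886


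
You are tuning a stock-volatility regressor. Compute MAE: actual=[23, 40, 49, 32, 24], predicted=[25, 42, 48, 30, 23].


Absolute errors: |23-25|=2, |40-42|=2, |49-48|=1, |32-30|=2, |24-23|=1
Sum = 8
MAE = 8/5 = 8/5

8/5


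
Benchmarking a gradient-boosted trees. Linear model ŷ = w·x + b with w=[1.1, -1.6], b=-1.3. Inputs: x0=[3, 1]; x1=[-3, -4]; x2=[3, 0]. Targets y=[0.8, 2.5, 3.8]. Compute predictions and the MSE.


ŷ0 = (1.1)·(3) + (-1.6)·(1) - 1.3 = 0.4
ŷ1 = (1.1)·(-3) + (-1.6)·(-4) - 1.3 = 1.8
ŷ2 = (1.1)·(3) + (-1.6)·(0) - 1.3 = 2.0
errors² = [0.16, 0.49, 3.24]
MSE = 3.8900/3 = 1.2967

1.2967


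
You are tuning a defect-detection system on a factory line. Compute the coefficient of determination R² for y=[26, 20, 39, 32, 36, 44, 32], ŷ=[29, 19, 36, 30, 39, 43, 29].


ȳ = 32.7143
SS_res = Σ(y-ŷ)² = 42
SS_tot = Σ(y-ȳ)² = 385.43
R² = 1 - SS_res/SS_tot = 1 - 0.109 = 0.891

0.891


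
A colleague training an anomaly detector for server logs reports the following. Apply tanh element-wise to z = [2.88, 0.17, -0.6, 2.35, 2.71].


tanh(2.88) = 0.9937
tanh(0.17) = 0.1684
tanh(-0.6) = -0.537
tanh(2.35) = 0.982
tanh(2.71) = 0.9912
result = [0.9937, 0.1684, -0.537, 0.982, 0.9912]

[0.9937, 0.1684, -0.537, 0.982, 0.9912]


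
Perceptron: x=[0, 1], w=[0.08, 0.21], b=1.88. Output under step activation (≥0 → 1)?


z = (0)·(0.08) + (1)·(0.21) + 1.88
  = 2.09
step(z) = 1 (z≥0)

1


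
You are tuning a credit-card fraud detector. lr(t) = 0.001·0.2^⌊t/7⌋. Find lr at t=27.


n_drops = ⌊27/7⌋ = 3
lr = 0.001·0.2^3 = 0.001·0.008 = 0.000008

0.000008


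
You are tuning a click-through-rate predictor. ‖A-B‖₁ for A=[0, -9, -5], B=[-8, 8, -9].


d = |0+ 8| + |-9-8| + |-5+ 9|
  = 8 + 17 + 4
  = 29

29


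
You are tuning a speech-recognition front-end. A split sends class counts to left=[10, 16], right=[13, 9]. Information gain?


Parent = [23, 25], H_parent = 0.9987
H_left = 0.9612 (n=26), H_right = 0.976 (n=22)
H_children = (26/48)·0.9612 + (22/48)·0.976 = 0.968
IG = 0.9987 - 0.968 = 0.0307

0.0307


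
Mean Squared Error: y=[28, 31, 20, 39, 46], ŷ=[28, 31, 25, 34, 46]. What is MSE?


Squared errors: (28-28)²=0, (31-31)²=0, (20-25)²=25, (39-34)²=25, (46-46)²=0
Sum = 50
MSE = 50/5 = 10

10


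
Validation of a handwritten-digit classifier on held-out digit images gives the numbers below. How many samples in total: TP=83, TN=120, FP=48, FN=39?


Total = TP + TN + FP + FN
= 83 + 120 + 48 + 39
= 290
(Predicted positive: 131, predicted negative: 159)

290


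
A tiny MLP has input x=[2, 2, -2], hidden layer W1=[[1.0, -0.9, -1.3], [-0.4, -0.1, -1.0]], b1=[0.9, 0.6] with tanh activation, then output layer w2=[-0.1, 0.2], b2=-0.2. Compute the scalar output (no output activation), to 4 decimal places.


z1[0] = (1.0)·(2) + (-0.9)·(2) + (-1.3)·(-2) + 0.9 = 3.7
z1[1] = (-0.4)·(2) + (-0.1)·(2) + (-1.0)·(-2) + 0.6 = 1.6
h = tanh(z1) = [0.9988, 0.9217]
output = (-0.1)·(0.9988) + (0.2)·(0.9217) - 0.2 = -0.1155

-0.1155


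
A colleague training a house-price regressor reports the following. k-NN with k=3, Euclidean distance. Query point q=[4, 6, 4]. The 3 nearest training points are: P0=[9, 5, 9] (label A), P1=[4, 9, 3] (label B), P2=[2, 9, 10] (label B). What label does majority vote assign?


d(q,P0) = 7.1414  (label A)
d(q,P1) = 3.1623  (label B)
d(q,P2) = 7.0  (label B)
Votes: A=1, B=2
Majority → B

B


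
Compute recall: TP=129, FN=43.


Recall = TP/(TP+FN)
= 129/(129+43)
= 129/172 = 75.0%

75.0%


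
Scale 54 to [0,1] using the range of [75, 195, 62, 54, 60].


min=54, max=195
(54-54)/(195-54) = 0/141 = 0.0

0.0


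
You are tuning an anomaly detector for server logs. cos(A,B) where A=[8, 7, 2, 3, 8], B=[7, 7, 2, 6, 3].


A·B = 8·7 + 7·7 + 2·2 + 3·6 + 8·3 = 151
‖A‖ = √190 = 13.784, ‖B‖ = √147 = 12.1244
cos = 151/(√190·√147) = 151/√27930 = 0.9035

0.9035


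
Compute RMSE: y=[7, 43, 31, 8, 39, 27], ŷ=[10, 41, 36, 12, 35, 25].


MSE = 74/6 = 12.3333
RMSE = √(74/6) = 3.5119

3.5119


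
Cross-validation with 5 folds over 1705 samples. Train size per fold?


Fold size = 1705/5 = 341
Training per fold = 1705 - 341 = 1364

1364


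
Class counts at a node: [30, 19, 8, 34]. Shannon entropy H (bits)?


Probabilities: [30/91, 19/91, 8/91, 34/91] ≈ [0.3297, 0.2088, 0.0879, 0.3736]
H = -((30/91)·log₂(30/91) + (19/91)·log₂(19/91) + (8/91)·log₂(8/91) + (34/91)·log₂(34/91))
  = 1.8387 bits

1.8387 bits


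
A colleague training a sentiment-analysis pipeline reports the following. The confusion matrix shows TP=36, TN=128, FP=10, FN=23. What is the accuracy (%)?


Accuracy = (TP+TN)/(TP+TN+FP+FN)
= (36+128)/(197)
= 164/197 = 83.25%

83.25%


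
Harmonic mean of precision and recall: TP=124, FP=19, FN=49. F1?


Precision = 124/143 = 0.8671
Recall = 124/173 = 0.7168
F1 = 2·P·R/(P+R) = 2·TP/(2·TP+FP+FN) = 248/(248+19+49) = 248/316 = 0.7848

0.7848


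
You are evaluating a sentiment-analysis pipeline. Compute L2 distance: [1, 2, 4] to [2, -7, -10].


d = √((1-2)² + (2+ 7)² + (4+ 10)²)
  = √(1 + 81 + 196)
  = √278 = 16.6733

16.6733


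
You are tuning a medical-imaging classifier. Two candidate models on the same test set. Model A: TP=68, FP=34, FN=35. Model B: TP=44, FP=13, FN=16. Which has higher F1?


Model A: P=68/102=0.6667, R=68/103=0.6602, F1=2PR/(P+R)=2TP/(2TP+FP+FN)=136/205=0.6634
Model B: P=44/57=0.7719, R=44/60=0.7333, F1=2PR/(P+R)=2TP/(2TP+FP+FN)=88/117=0.7521
0.6634 < 0.7521 → Model B

Model B


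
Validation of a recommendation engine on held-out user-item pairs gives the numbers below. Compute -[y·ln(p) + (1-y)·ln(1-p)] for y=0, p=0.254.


BCE = -[y·ln(p) + (1-y)·ln(1-p)]
= -0 - 1·ln(1-0.254)
= -ln(0.746) = 0.293

0.293


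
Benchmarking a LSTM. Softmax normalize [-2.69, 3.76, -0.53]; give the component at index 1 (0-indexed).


Exponentials: e^-2.69=0.0679, e^3.76=42.9484, e^-0.53=0.5886
Sum = 43.6049
Softmax = [0.0016, 0.9849, 0.0135]
p[1] = 42.9484/43.6049 = 0.9849

0.9849


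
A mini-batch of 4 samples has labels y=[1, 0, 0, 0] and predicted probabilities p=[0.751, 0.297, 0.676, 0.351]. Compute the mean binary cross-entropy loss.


L[0] = -ln(0.751) = 0.2863
L[1] = -ln(1-0.297) = -ln(0.703) = 0.3524
L[2] = -ln(1-0.676) = -ln(0.324) = 1.127
L[3] = -ln(1-0.351) = -ln(0.649) = 0.4323
mean = (0.2863 + 0.3524 + 1.127 + 0.4323)/4 = 0.5495

0.5495


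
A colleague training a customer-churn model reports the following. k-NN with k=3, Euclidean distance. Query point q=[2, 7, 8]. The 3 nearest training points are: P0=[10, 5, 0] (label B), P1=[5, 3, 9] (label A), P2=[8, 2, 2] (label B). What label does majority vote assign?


d(q,P0) = 11.4891  (label B)
d(q,P1) = 5.099  (label A)
d(q,P2) = 9.8489  (label B)
Votes: A=1, B=2
Majority → B

B


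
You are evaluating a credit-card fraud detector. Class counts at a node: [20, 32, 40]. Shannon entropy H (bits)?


Probabilities: [20/92, 32/92, 40/92] ≈ [0.2174, 0.3478, 0.4348]
H = -((20/92)·log₂(20/92) + (32/92)·log₂(32/92) + (40/92)·log₂(40/92))
  = 1.531 bits

1.531 bits


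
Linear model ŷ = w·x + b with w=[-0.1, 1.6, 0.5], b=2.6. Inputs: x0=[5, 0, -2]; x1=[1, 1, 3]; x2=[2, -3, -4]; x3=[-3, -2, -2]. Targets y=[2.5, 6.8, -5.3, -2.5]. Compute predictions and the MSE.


ŷ0 = (-0.1)·(5) + (1.6)·(0) + (0.5)·(-2) + 2.6 = 1.1
ŷ1 = (-0.1)·(1) + (1.6)·(1) + (0.5)·(3) + 2.6 = 5.6
ŷ2 = (-0.1)·(2) + (1.6)·(-3) + (0.5)·(-4) + 2.6 = -4.4
ŷ3 = (-0.1)·(-3) + (1.6)·(-2) + (0.5)·(-2) + 2.6 = -1.3
errors² = [1.96, 1.44, 0.81, 1.44]
MSE = 5.6500/4 = 1.4125

1.4125


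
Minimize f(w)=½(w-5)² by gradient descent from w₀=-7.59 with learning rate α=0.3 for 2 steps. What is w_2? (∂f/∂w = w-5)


step 1: grad = -7.59-5 = -12.59; w = -7.59 - 0.3·(-12.59) = -3.813
step 2: grad = -3.813-5 = -8.813; w = -3.813 - 0.3·(-8.813) = -1.1691

-1.1691


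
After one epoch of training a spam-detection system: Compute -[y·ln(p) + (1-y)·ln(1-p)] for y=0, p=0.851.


BCE = -[y·ln(p) + (1-y)·ln(1-p)]
= -0 - 1·ln(1-0.851)
= -ln(0.149) = 1.9038

1.9038


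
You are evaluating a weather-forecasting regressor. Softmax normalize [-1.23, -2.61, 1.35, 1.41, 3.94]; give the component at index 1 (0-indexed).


Exponentials: e^-1.23=0.2923, e^-2.61=0.0735, e^1.35=3.8574, e^1.41=4.096, e^3.94=51.4186
Sum = 59.7378
Softmax = [0.0049, 0.0012, 0.0646, 0.0686, 0.8607]
p[1] = 0.0735/59.7378 = 0.0012

0.0012


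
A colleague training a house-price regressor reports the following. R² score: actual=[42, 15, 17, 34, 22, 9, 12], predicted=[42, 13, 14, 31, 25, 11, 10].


ȳ = 21.5714
SS_res = Σ(y-ŷ)² = 39
SS_tot = Σ(y-ȳ)² = 885.71
R² = 1 - SS_res/SS_tot = 1 - 0.044 = 0.956

0.956


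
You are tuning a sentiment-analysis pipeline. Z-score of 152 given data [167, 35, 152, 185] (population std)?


μ = 134.75, σ = 58.7638
z = (152 - 134.75)/58.7638 = 0.2935

0.2935


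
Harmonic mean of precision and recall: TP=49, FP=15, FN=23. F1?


Precision = 49/64 = 0.7656
Recall = 49/72 = 0.6806
F1 = 2·P·R/(P+R) = 2·TP/(2·TP+FP+FN) = 98/(98+15+23) = 98/136 = 0.7206

0.7206


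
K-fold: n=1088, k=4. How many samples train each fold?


Fold size = 1088/4 = 272
Training per fold = 1088 - 272 = 816

816


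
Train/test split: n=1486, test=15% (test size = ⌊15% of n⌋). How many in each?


Test = ⌊1486·15/100⌋ = 222
Train = 1486 - 222 = 1264

Train: 1264, Test: 222


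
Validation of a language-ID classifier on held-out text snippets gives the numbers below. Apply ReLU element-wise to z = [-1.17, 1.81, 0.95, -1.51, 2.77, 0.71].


ReLU(-1.17) = max(0, -1.17) = 0.0
ReLU(1.81) = max(0, 1.81) = 1.81
ReLU(0.95) = max(0, 0.95) = 0.95
ReLU(-1.51) = max(0, -1.51) = 0.0
ReLU(2.77) = max(0, 2.77) = 2.77
ReLU(0.71) = max(0, 0.71) = 0.71
result = [0.0, 1.81, 0.95, 0.0, 2.77, 0.71]

[0.0, 1.81, 0.95, 0.0, 2.77, 0.71]


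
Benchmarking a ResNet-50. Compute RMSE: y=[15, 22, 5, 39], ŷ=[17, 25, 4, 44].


MSE = 39/4 = 9.75
RMSE = √(39/4) = 3.1225

3.1225


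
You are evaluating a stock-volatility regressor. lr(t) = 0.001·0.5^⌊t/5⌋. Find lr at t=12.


n_drops = ⌊12/5⌋ = 2
lr = 0.001·0.5^2 = 0.001·0.25 = 0.00025

0.00025


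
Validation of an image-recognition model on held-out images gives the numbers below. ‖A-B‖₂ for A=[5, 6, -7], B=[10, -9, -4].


d = √((5-10)² + (6+ 9)² + (-7+ 4)²)
  = √(25 + 225 + 9)
  = √259 = 16.0935

16.0935


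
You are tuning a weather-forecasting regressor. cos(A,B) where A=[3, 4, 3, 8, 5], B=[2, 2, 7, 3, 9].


A·B = 3·2 + 4·2 + 3·7 + 8·3 + 5·9 = 104
‖A‖ = √123 = 11.0905, ‖B‖ = √147 = 12.1244
cos = 104/(√123·√147) = 104/√18081 = 0.7734

0.7734


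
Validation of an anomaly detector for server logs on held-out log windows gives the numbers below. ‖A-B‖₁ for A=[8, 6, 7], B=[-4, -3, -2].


d = |8+ 4| + |6+ 3| + |7+ 2|
  = 12 + 9 + 9
  = 30

30


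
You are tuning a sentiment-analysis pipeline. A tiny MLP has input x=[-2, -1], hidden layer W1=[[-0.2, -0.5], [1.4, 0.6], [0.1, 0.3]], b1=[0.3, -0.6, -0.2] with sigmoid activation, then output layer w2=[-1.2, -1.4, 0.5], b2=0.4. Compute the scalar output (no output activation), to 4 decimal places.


z1[0] = (-0.2)·(-2) + (-0.5)·(-1) + 0.3 = 1.2
z1[1] = (1.4)·(-2) + (0.6)·(-1) - 0.6 = -4.0
z1[2] = (0.1)·(-2) + (0.3)·(-1) - 0.2 = -0.7
h = sigmoid(z1) = [0.7685, 0.018, 0.3318]
output = (-1.2)·(0.7685) + (-1.4)·(0.018) + (0.5)·(0.3318) + 0.4 = -0.3815

-0.3815


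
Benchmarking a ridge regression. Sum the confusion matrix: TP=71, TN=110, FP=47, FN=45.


Total = TP + TN + FP + FN
= 71 + 110 + 47 + 45
= 273
(Predicted positive: 118, predicted negative: 155)

273


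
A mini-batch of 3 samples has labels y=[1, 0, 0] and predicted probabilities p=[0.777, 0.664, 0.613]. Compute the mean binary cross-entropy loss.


L[0] = -ln(0.777) = 0.2523
L[1] = -ln(1-0.664) = -ln(0.336) = 1.0906
L[2] = -ln(1-0.613) = -ln(0.387) = 0.9493
mean = (0.2523 + 1.0906 + 0.9493)/3 = 0.7641

0.7641


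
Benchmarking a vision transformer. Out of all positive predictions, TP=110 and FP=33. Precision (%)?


Precision = TP/(TP+FP)
= 110/(110+33)
= 110/143 = 76.92%

76.92%


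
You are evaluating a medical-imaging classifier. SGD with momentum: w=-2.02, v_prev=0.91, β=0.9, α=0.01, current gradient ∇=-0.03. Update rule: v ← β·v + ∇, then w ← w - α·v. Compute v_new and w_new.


v_new = 0.9·0.91 - 0.03 = 0.819 - 0.03 = 0.789
w_new = -2.02 - 0.01·0.789 = -2.02 - 0.00789 = -2.02789

v_new=0.789, w_new=-2.02789


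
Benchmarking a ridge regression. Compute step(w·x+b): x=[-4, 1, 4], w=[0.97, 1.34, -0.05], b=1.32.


z = (-4)·(0.97) + (1)·(1.34) + (4)·(-0.05) + 1.32
  = -1.42
step(z) = 0 (z<0)

0


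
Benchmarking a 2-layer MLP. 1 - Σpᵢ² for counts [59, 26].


Probabilities: [59/85, 26/85] ≈ [0.6941, 0.3059]
Σpᵢ² = (3481 + 676)/85² = 4157/7225
Gini = 1 - Σpᵢ² = 1 - 4157/7225 = 0.4246

0.4246


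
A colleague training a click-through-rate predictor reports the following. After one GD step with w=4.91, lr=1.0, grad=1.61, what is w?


w_new = w - α·∇
= 4.91 - 1.0·1.61
= 4.91 - 1.61
= 3.3

3.3


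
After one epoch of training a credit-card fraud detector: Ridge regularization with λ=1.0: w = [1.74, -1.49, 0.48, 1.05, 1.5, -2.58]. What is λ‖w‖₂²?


‖w‖₂² = (1.74)² + (-1.49)² + (0.48)² + (1.05)² + (1.5)² + (-2.58)²
     = 3.0276 + 2.2201 + 0.2304 + 1.1025 + 2.25 + 6.6564
     = 15.487
λ·‖w‖₂² = 1.0·15.487 = 15.487

15.487


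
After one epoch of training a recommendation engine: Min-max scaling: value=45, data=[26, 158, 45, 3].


min=3, max=158
(45-3)/(158-3) = 42/155 = 0.271

0.271


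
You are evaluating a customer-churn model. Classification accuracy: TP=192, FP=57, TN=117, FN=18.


Accuracy = (TP+TN)/(TP+TN+FP+FN)
= (192+117)/(384)
= 309/384 = 80.47%

80.47%


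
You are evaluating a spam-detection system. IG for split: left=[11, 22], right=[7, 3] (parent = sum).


Parent = [18, 25], H_parent = 0.9808
H_left = 0.9183 (n=33), H_right = 0.8813 (n=10)
H_children = (33/43)·0.9183 + (10/43)·0.8813 = 0.9097
IG = 0.9808 - 0.9097 = 0.0711

0.0711


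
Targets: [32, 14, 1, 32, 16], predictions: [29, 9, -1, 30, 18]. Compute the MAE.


Absolute errors: |32-29|=3, |14-9|=5, |1+ 1|=2, |32-30|=2, |16-18|=2
Sum = 14
MAE = 14/5 = 14/5

14/5


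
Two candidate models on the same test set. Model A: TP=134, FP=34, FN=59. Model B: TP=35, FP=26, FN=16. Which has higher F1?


Model A: P=134/168=0.7976, R=134/193=0.6943, F1=2PR/(P+R)=2TP/(2TP+FP+FN)=268/361=0.7424
Model B: P=35/61=0.5738, R=35/51=0.6863, F1=2PR/(P+R)=2TP/(2TP+FP+FN)=70/112=0.625
0.7424 > 0.625 → Model A

Model A


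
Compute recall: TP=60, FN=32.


Recall = TP/(TP+FN)
= 60/(60+32)
= 60/92 = 65.22%

65.22%


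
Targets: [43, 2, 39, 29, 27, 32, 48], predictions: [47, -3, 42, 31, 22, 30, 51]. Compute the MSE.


Squared errors: (43-47)²=16, (2+ 3)²=25, (39-42)²=9, (29-31)²=4, (27-22)²=25, (32-30)²=4, (48-51)²=9
Sum = 92
MSE = 92/7 = 92/7

92/7


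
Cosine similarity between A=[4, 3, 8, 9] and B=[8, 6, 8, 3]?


A·B = 4·8 + 3·6 + 8·8 + 9·3 = 141
‖A‖ = √170 = 13.0384, ‖B‖ = √173 = 13.1529
cos = 141/(√170·√173) = 141/√29410 = 0.8222

0.8222


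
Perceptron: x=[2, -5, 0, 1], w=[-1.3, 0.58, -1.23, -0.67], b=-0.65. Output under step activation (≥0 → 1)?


z = (2)·(-1.3) + (-5)·(0.58) + (0)·(-1.23) + (1)·(-0.67) - 0.65
  = -6.82
step(z) = 0 (z<0)

0


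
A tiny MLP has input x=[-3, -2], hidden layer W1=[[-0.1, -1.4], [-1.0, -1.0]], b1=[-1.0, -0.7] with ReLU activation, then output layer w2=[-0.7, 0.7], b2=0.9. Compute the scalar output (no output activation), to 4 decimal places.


z1[0] = (-0.1)·(-3) + (-1.4)·(-2) - 1.0 = 2.1
z1[1] = (-1.0)·(-3) + (-1.0)·(-2) - 0.7 = 4.3
h = ReLU(z1) = [2.1, 4.3]
output = (-0.7)·(2.1) + (0.7)·(4.3) + 0.9 = 2.44

2.44


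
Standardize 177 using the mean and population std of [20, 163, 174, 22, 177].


μ = 111.2, σ = 73.7981
z = (177 - 111.2)/73.7981 = 0.8916

0.8916


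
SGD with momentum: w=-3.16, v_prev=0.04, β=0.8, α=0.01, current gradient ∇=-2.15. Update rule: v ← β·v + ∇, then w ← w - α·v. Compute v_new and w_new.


v_new = 0.8·0.04 - 2.15 = 0.032 - 2.15 = -2.118
w_new = -3.16 - 0.01·-2.118 = -3.16 + 0.02118 = -3.13882

v_new=-2.118, w_new=-3.13882


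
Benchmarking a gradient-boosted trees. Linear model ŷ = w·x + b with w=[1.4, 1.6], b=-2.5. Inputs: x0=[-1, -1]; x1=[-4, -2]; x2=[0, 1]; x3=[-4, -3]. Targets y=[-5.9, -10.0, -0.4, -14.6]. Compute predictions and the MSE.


ŷ0 = (1.4)·(-1) + (1.6)·(-1) - 2.5 = -5.5
ŷ1 = (1.4)·(-4) + (1.6)·(-2) - 2.5 = -11.3
ŷ2 = (1.4)·(0) + (1.6)·(1) - 2.5 = -0.9
ŷ3 = (1.4)·(-4) + (1.6)·(-3) - 2.5 = -12.9
errors² = [0.16, 1.69, 0.25, 2.89]
MSE = 4.9900/4 = 1.2475

1.2475


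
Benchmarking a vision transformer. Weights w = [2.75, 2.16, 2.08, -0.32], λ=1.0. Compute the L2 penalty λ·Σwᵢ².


‖w‖₂² = (2.75)² + (2.16)² + (2.08)² + (-0.32)²
     = 7.5625 + 4.6656 + 4.3264 + 0.1024
     = 16.6569
λ·‖w‖₂² = 1.0·16.6569 = 16.6569

16.6569


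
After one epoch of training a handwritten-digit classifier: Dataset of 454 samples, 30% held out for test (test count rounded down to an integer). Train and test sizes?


Test = ⌊454·30/100⌋ = 136
Train = 454 - 136 = 318

Train: 318, Test: 136


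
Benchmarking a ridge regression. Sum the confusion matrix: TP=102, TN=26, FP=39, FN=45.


Total = TP + TN + FP + FN
= 102 + 26 + 39 + 45
= 212
(Predicted positive: 141, predicted negative: 71)

212


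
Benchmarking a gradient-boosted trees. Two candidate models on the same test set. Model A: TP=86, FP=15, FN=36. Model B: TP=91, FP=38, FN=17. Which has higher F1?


Model A: P=86/101=0.8515, R=86/122=0.7049, F1=2PR/(P+R)=2TP/(2TP+FP+FN)=172/223=0.7713
Model B: P=91/129=0.7054, R=91/108=0.8426, F1=2PR/(P+R)=2TP/(2TP+FP+FN)=182/237=0.7679
0.7713 > 0.7679 → Model A

Model A


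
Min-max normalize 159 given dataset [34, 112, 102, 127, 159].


min=34, max=159
(159-34)/(159-34) = 125/125 = 1.0

1.0


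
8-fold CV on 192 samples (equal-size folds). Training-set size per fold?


Fold size = 192/8 = 24
Training per fold = 192 - 24 = 168

168


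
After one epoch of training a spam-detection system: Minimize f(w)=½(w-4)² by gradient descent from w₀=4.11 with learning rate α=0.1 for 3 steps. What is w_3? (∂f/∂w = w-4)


step 1: grad = 4.11-4 = 0.11; w = 4.11 - 0.1·(0.11) = 4.099
step 2: grad = 4.099-4 = 0.099; w = 4.099 - 0.1·(0.099) = 4.0891
step 3: grad = 4.0891-4 = 0.0891; w = 4.0891 - 0.1·(0.0891) = 4.08019

4.08019


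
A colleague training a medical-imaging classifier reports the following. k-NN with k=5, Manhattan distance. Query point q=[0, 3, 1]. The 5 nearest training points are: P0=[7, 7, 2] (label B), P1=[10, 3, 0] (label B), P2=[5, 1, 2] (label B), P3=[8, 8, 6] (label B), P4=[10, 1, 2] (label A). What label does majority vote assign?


d(q,P0) = 12  (label B)
d(q,P1) = 11  (label B)
d(q,P2) = 8  (label B)
d(q,P3) = 18  (label B)
d(q,P4) = 13  (label A)
Votes: A=1, B=4
Majority → B

B


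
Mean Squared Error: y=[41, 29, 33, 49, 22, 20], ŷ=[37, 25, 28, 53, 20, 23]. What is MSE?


Squared errors: (41-37)²=16, (29-25)²=16, (33-28)²=25, (49-53)²=16, (22-20)²=4, (20-23)²=9
Sum = 86
MSE = 86/6 = 43/3

43/3


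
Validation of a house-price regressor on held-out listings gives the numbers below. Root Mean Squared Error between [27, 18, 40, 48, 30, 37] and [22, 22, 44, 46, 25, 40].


MSE = 95/6 = 15.8333
RMSE = √(95/6) = 3.9791

3.9791


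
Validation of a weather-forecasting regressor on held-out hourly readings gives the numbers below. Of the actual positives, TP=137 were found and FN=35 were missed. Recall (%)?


Recall = TP/(TP+FN)
= 137/(137+35)
= 137/172 = 79.65%

79.65%


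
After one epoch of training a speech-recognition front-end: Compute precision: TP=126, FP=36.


Precision = TP/(TP+FP)
= 126/(126+36)
= 126/162 = 77.78%

77.78%


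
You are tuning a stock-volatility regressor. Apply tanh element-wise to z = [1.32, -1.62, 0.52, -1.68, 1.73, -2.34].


tanh(1.32) = 0.8668
tanh(-1.62) = -0.9246
tanh(0.52) = 0.4777
tanh(-1.68) = -0.9329
tanh(1.73) = 0.9391
tanh(-2.34) = -0.9816
result = [0.8668, -0.9246, 0.4777, -0.9329, 0.9391, -0.9816]

[0.8668, -0.9246, 0.4777, -0.9329, 0.9391, -0.9816]


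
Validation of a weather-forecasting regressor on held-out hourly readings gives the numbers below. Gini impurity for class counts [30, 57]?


Probabilities: [30/87, 57/87] ≈ [0.3448, 0.6552]
Σpᵢ² = (900 + 3249)/87² = 4149/7569
Gini = 1 - Σpᵢ² = 1 - 4149/7569 = 0.4518

0.4518


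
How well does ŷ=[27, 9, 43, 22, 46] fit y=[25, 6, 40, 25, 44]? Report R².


ȳ = 28
SS_res = Σ(y-ŷ)² = 35
SS_tot = Σ(y-ȳ)² = 902
R² = 1 - SS_res/SS_tot = 1 - 0.0388 = 0.9612

0.9612


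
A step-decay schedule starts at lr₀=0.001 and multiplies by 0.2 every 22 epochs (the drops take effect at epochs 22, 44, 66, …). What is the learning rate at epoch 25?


n_drops = ⌊25/22⌋ = 1
lr = 0.001·0.2^1 = 0.001·0.2 = 0.0002

0.0002


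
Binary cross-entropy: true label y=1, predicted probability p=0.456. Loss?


BCE = -[y·ln(p) + (1-y)·ln(1-p)]
= -1·ln(0.456) - 0
= -ln(0.456) = 0.7853

0.7853


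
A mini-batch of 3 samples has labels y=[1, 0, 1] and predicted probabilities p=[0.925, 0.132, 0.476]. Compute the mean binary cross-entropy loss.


L[0] = -ln(0.925) = 0.078
L[1] = -ln(1-0.132) = -ln(0.868) = 0.1416
L[2] = -ln(0.476) = 0.7423
mean = (0.078 + 0.1416 + 0.7423)/3 = 0.3206

0.3206


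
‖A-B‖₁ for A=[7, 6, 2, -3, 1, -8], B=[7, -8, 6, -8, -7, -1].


d = |7-7| + |6+ 8| + |2-6| + |-3+ 8| + |1+ 7| + |-8+ 1|
  = 0 + 14 + 4 + 5 + 8 + 7
  = 38

38


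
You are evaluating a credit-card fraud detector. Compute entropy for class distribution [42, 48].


Probabilities: [42/90, 48/90] ≈ [0.4667, 0.5333]
H = -((42/90)·log₂(42/90) + (48/90)·log₂(48/90))
  = 0.9968 bits

0.9968 bits


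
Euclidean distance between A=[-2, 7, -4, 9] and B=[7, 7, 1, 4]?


d = √((-2-7)² + (7-7)² + (-4-1)² + (9-4)²)
  = √(81 + 0 + 25 + 25)
  = √131 = 11.4455

11.4455


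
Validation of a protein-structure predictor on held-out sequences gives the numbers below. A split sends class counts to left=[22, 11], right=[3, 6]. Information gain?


Parent = [25, 17], H_parent = 0.9737
H_left = 0.9183 (n=33), H_right = 0.9183 (n=9)
H_children = (33/42)·0.9183 + (9/42)·0.9183 = 0.9183
IG = 0.9737 - 0.9183 = 0.0554

0.0554


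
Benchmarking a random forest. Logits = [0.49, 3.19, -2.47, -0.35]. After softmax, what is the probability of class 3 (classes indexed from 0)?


Exponentials: e^0.49=1.6323, e^3.19=24.2884, e^-2.47=0.0846, e^-0.35=0.7047
Sum = 26.71
Softmax = [0.0611, 0.9093, 0.0032, 0.0264]
p[3] = 0.7047/26.71 = 0.0264

0.0264


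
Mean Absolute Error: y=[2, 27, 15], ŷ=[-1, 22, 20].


Absolute errors: |2+ 1|=3, |27-22|=5, |15-20|=5
Sum = 13
MAE = 13/3 = 13/3

13/3


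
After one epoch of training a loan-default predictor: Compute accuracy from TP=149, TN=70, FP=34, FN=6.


Accuracy = (TP+TN)/(TP+TN+FP+FN)
= (149+70)/(259)
= 219/259 = 84.56%

84.56%


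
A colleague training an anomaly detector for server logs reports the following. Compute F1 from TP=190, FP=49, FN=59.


Precision = 190/239 = 0.795
Recall = 190/249 = 0.7631
F1 = 2·P·R/(P+R) = 2·TP/(2·TP+FP+FN) = 380/(380+49+59) = 380/488 = 0.7787

0.7787


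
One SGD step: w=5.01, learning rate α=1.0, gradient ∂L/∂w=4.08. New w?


w_new = w - α·∇
= 5.01 - 1.0·4.08
= 5.01 - 4.08
= 0.93

0.93


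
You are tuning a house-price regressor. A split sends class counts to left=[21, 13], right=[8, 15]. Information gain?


Parent = [29, 28], H_parent = 0.9998
H_left = 0.9597 (n=34), H_right = 0.9321 (n=23)
H_children = (34/57)·0.9597 + (23/57)·0.9321 = 0.9486
IG = 0.9998 - 0.9486 = 0.0512

0.0512


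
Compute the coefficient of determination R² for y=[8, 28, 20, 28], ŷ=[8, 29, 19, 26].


ȳ = 21
SS_res = Σ(y-ŷ)² = 6
SS_tot = Σ(y-ȳ)² = 268
R² = 1 - SS_res/SS_tot = 1 - 0.0224 = 0.9776

0.9776


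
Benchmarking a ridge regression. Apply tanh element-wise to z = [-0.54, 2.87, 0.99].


tanh(-0.54) = -0.493
tanh(2.87) = 0.9936
tanh(0.99) = 0.7574
result = [-0.493, 0.9936, 0.7574]

[-0.493, 0.9936, 0.7574]


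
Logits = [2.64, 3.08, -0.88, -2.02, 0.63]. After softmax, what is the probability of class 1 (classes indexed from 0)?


Exponentials: e^2.64=14.0132, e^3.08=21.7584, e^-0.88=0.4148, e^-2.02=0.1327, e^0.63=1.8776
Sum = 38.1967
Softmax = [0.3669, 0.5696, 0.0109, 0.0035, 0.0492]
p[1] = 21.7584/38.1967 = 0.5696

0.5696


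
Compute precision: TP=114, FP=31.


Precision = TP/(TP+FP)
= 114/(114+31)
= 114/145 = 78.62%

78.62%


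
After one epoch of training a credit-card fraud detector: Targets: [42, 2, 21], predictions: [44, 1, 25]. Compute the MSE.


Squared errors: (42-44)²=4, (2-1)²=1, (21-25)²=16
Sum = 21
MSE = 21/3 = 7

7


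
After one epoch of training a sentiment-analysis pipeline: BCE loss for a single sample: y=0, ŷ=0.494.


BCE = -[y·ln(p) + (1-y)·ln(1-p)]
= -0 - 1·ln(1-0.494)
= -ln(0.506) = 0.6812

0.6812


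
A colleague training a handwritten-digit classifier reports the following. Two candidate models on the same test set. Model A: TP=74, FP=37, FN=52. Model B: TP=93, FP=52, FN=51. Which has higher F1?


Model A: P=74/111=0.6667, R=74/126=0.5873, F1=2PR/(P+R)=2TP/(2TP+FP+FN)=148/237=0.6245
Model B: P=93/145=0.6414, R=93/144=0.6458, F1=2PR/(P+R)=2TP/(2TP+FP+FN)=186/289=0.6436
0.6245 < 0.6436 → Model B

Model B


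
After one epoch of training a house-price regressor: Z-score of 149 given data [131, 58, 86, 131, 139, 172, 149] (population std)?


μ = 123.7143, σ = 35.9592
z = (149 - 123.7143)/35.9592 = 0.7032

0.7032


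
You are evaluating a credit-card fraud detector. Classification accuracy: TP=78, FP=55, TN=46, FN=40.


Accuracy = (TP+TN)/(TP+TN+FP+FN)
= (78+46)/(219)
= 124/219 = 56.62%

56.62%


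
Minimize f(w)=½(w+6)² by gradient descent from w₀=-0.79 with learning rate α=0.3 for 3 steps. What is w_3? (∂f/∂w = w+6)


step 1: grad = -0.79+6 = 5.21; w = -0.79 - 0.3·(5.21) = -2.353
step 2: grad = -2.353+6 = 3.647; w = -2.353 - 0.3·(3.647) = -3.4471
step 3: grad = -3.4471+6 = 2.5529; w = -3.4471 - 0.3·(2.5529) = -4.21297

-4.21297


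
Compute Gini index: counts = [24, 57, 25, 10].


Probabilities: [24/116, 57/116, 25/116, 10/116] ≈ [0.2069, 0.4914, 0.2155, 0.0862]
Σpᵢ² = (576 + 3249 + 625 + 100)/116² = 4550/13456
Gini = 1 - Σpᵢ² = 1 - 4550/13456 = 0.6619

0.6619


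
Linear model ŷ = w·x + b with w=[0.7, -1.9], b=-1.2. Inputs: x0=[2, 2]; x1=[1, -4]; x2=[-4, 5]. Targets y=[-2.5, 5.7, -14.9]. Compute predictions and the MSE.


ŷ0 = (0.7)·(2) + (-1.9)·(2) - 1.2 = -3.6
ŷ1 = (0.7)·(1) + (-1.9)·(-4) - 1.2 = 7.1
ŷ2 = (0.7)·(-4) + (-1.9)·(5) - 1.2 = -13.5
errors² = [1.21, 1.96, 1.96]
MSE = 5.1300/3 = 1.71

1.71


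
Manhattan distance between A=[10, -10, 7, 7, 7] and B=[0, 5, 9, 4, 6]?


d = |10-0| + |-10-5| + |7-9| + |7-4| + |7-6|
  = 10 + 15 + 2 + 3 + 1
  = 31

31


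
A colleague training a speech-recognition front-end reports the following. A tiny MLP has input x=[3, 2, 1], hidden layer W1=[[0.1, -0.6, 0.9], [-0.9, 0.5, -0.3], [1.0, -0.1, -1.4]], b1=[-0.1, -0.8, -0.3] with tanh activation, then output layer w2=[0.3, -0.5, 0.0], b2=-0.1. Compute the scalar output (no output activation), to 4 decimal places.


z1[0] = (0.1)·(3) + (-0.6)·(2) + (0.9)·(1) - 0.1 = -0.1
z1[1] = (-0.9)·(3) + (0.5)·(2) + (-0.3)·(1) - 0.8 = -2.8
z1[2] = (1.0)·(3) + (-0.1)·(2) + (-1.4)·(1) - 0.3 = 1.1
h = tanh(z1) = [-0.0997, -0.9926, 0.8005]
output = (0.3)·(-0.0997) + (-0.5)·(-0.9926) + (0.0)·(0.8005) - 0.1 = 0.3664

0.3664


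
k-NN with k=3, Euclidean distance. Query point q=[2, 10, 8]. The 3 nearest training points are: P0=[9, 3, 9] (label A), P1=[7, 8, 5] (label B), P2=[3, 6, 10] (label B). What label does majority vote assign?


d(q,P0) = 9.9499  (label A)
d(q,P1) = 6.1644  (label B)
d(q,P2) = 4.5826  (label B)
Votes: A=1, B=2
Majority → B

B


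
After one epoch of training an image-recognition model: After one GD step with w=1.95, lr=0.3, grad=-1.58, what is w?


w_new = w - α·∇
= 1.95 - 0.3·-1.58
= 1.95 + 0.474
= 2.424

2.424


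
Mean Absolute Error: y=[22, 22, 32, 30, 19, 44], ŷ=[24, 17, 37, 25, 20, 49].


Absolute errors: |22-24|=2, |22-17|=5, |32-37|=5, |30-25|=5, |19-20|=1, |44-49|=5
Sum = 23
MAE = 23/6 = 23/6

23/6
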